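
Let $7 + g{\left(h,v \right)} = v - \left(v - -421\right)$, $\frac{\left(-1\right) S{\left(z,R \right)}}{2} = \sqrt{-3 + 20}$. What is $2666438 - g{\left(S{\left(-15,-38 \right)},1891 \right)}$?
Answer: $2666866$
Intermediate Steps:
$S{\left(z,R \right)} = - 2 \sqrt{17}$ ($S{\left(z,R \right)} = - 2 \sqrt{-3 + 20} = - 2 \sqrt{17}$)
$g{\left(h,v \right)} = -428$ ($g{\left(h,v \right)} = -7 + \left(v - \left(v - -421\right)\right) = -7 + \left(v - \left(v + 421\right)\right) = -7 + \left(v - \left(421 + v\right)\right) = -7 - 421 = -428$)
$2666438 - g{\left(S{\left(-15,-38 \right)},1891 \right)} = 2666438 - -428 = 2666438 + 428 = 2666866$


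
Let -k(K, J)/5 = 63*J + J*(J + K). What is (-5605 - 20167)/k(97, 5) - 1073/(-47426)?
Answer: 1226688997/195632250 ≈ 6.2704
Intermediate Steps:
k(K, J) = -315*J - 5*J*(J + K) (k(K, J) = -5*(63*J + J*(J + K)) = -315*J - 5*J*(J + K))
(-5605 - 20167)/k(97, 5) - 1073/(-47426) = (-5605 - 20167)/((-5*5*(63 + 5 + 97))) - 1073/(-47426) = -25772/((-5*5*165)) - 1073*(-1/47426) = -25772/(-4125) + 1073/47426 = -25772*(-1/4125) + 1073/47426 = 25772/4125 + 1073/47426 = 1226688997/195632250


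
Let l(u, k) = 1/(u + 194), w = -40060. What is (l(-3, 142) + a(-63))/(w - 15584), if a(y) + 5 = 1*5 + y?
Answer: 3008/2657001 ≈ 0.0011321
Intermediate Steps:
l(u, k) = 1/(194 + u)
a(y) = y (a(y) = -5 + (1*5 + y) = -5 + (5 + y) = y)
(l(-3, 142) + a(-63))/(w - 15584) = (1/(194 - 3) - 63)/(-40060 - 15584) = (1/191 - 63)/(-55644) = (1/191 - 63)*(-1/55644) = -12032/191*(-1/55644) = 3008/2657001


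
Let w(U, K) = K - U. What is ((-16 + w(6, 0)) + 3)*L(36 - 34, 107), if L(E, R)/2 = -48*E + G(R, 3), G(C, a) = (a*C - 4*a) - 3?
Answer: -7980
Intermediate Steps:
G(C, a) = -3 - 4*a + C*a (G(C, a) = (C*a - 4*a) - 3 = (-4*a + C*a) - 3 = -3 - 4*a + C*a)
L(E, R) = -30 - 96*E + 6*R (L(E, R) = 2*(-48*E + (-3 - 4*3 + R*3)) = 2*(-48*E + (-3 - 12 + 3*R)) = 2*(-48*E + (-15 + 3*R)) = 2*(-15 - 48*E + 3*R) = -30 - 96*E + 6*R)
((-16 + w(6, 0)) + 3)*L(36 - 34, 107) = ((-16 + (0 - 1*6)) + 3)*(-30 - 96*(36 - 34) + 6*107) = ((-16 + (0 - 6)) + 3)*(-30 - 96*2 + 642) = ((-16 - 6) + 3)*(-30 - 192 + 642) = (-22 + 3)*420 = -19*420 = -7980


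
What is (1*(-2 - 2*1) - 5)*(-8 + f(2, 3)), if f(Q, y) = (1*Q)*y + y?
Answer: -9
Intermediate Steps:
f(Q, y) = y + Q*y (f(Q, y) = Q*y + y = y + Q*y)
(1*(-2 - 2*1) - 5)*(-8 + f(2, 3)) = (1*(-2 - 2*1) - 5)*(-8 + 3*(1 + 2)) = (1*(-2 - 2) - 5)*(-8 + 3*3) = (1*(-4) - 5)*(-8 + 9) = (-4 - 5)*1 = -9*1 = -9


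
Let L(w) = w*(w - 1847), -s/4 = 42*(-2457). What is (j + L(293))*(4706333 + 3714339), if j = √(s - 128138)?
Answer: -3834117216384 + 8420672*√284638 ≈ -3.8296e+12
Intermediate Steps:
s = 412776 (s = -168*(-2457) = -4*(-103194) = 412776)
L(w) = w*(-1847 + w)
j = √284638 (j = √(412776 - 128138) = √284638 ≈ 533.51)
(j + L(293))*(4706333 + 3714339) = (√284638 + 293*(-1847 + 293))*(4706333 + 3714339) = (√284638 + 293*(-1554))*8420672 = (√284638 - 455322)*8420672 = (-455322 + √284638)*8420672 = -3834117216384 + 8420672*√284638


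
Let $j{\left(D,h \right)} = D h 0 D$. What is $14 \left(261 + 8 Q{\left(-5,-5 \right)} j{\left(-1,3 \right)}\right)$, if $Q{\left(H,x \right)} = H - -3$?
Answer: $3654$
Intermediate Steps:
$Q{\left(H,x \right)} = 3 + H$ ($Q{\left(H,x \right)} = H + 3 = 3 + H$)
$j{\left(D,h \right)} = 0$ ($j{\left(D,h \right)} = 0 D = 0$)
$14 \left(261 + 8 Q{\left(-5,-5 \right)} j{\left(-1,3 \right)}\right) = 14 \left(261 + 8 \left(3 - 5\right) 0\right) = 14 \left(261 + 8 \left(-2\right) 0\right) = 14 \left(261 - 0\right) = 14 \left(261 + 0\right) = 14 \cdot 261 = 3654$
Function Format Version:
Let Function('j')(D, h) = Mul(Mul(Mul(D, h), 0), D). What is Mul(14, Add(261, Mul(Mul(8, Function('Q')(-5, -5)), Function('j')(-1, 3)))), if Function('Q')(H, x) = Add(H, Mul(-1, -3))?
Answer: 3654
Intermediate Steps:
Function('Q')(H, x) = Add(3, H) (Function('Q')(H, x) = Add(H, 3) = Add(3, H))
Function('j')(D, h) = 0 (Function('j')(D, h) = Mul(0, D) = 0)
Mul(14, Add(261, Mul(Mul(8, Function('Q')(-5, -5)), Function('j')(-1, 3)))) = Mul(14, Add(261, Mul(Mul(8, Add(3, -5)), 0))) = Mul(14, Add(261, Mul(Mul(8, -2), 0))) = Mul(14, Add(261, Mul(-16, 0))) = Mul(14, Add(261, 0)) = Mul(14, 261) = 3654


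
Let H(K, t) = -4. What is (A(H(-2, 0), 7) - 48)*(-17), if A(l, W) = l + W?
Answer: 765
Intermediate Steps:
A(l, W) = W + l
(A(H(-2, 0), 7) - 48)*(-17) = ((7 - 4) - 48)*(-17) = (3 - 48)*(-17) = -45*(-17) = 765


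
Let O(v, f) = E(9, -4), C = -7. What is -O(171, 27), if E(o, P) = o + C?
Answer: -2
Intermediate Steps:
E(o, P) = -7 + o (E(o, P) = o - 7 = -7 + o)
O(v, f) = 2 (O(v, f) = -7 + 9 = 2)
-O(171, 27) = -1*2 = -2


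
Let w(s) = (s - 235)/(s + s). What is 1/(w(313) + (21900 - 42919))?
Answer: -313/6578908 ≈ -4.7576e-5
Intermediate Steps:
w(s) = (-235 + s)/(2*s) (w(s) = (-235 + s)/((2*s)) = (-235 + s)*(1/(2*s)) = (-235 + s)/(2*s))
1/(w(313) + (21900 - 42919)) = 1/((½)*(-235 + 313)/313 + (21900 - 42919)) = 1/((½)*(1/313)*78 - 21019) = 1/(39/313 - 21019) = 1/(-6578908/313) = -313/6578908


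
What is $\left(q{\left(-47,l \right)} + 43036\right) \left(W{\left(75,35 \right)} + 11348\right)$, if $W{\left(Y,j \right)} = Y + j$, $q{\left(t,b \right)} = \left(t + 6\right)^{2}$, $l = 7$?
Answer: $512367386$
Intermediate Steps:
$q{\left(t,b \right)} = \left(6 + t\right)^{2}$
$\left(q{\left(-47,l \right)} + 43036\right) \left(W{\left(75,35 \right)} + 11348\right) = \left(\left(6 - 47\right)^{2} + 43036\right) \left(\left(75 + 35\right) + 11348\right) = \left(\left(-41\right)^{2} + 43036\right) \left(110 + 11348\right) = \left(1681 + 43036\right) 11458 = 44717 \cdot 11458 = 512367386$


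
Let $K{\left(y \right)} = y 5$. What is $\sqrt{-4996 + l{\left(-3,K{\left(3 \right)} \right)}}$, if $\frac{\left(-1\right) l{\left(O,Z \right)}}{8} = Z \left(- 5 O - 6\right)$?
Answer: $14 i \sqrt{31} \approx 77.949 i$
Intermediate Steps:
$K{\left(y \right)} = 5 y$
$l{\left(O,Z \right)} = - 8 Z \left(-6 - 5 O\right)$ ($l{\left(O,Z \right)} = - 8 Z \left(- 5 O - 6\right) = - 8 Z \left(-6 - 5 O\right)$)
$\sqrt{-4996 + l{\left(-3,K{\left(3 \right)} \right)}} = \sqrt{-4996 + 8 \cdot 5 \cdot 3 \left(6 + 5 \left(-3\right)\right)} = \sqrt{-4996 + 8 \cdot 15 \left(6 - 15\right)} = \sqrt{-4996 + 8 \cdot 15 \left(-9\right)} = \sqrt{-4996 - 1080} = \sqrt{-6076} = 14 i \sqrt{31}$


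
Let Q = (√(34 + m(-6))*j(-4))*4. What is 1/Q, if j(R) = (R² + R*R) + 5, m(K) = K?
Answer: √7/2072 ≈ 0.0012769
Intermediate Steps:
j(R) = 5 + 2*R² (j(R) = (R² + R²) + 5 = 2*R² + 5 = 5 + 2*R²)
Q = 296*√7 (Q = (√(34 - 6)*(5 + 2*(-4)²))*4 = (√28*(5 + 2*16))*4 = ((2*√7)*(5 + 32))*4 = ((2*√7)*37)*4 = (74*√7)*4 = 296*√7 ≈ 783.14)
1/Q = 1/(296*√7) = √7/2072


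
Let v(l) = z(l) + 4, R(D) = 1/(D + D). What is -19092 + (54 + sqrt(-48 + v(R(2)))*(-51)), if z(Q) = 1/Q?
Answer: -19038 - 102*I*sqrt(10) ≈ -19038.0 - 322.55*I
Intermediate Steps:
R(D) = 1/(2*D)
v(l) = 4 + 1/l (v(l) = 1/l + 4 = 4 + 1/l)
-19092 + (54 + sqrt(-48 + v(R(2)))*(-51)) = -19092 + (54 + sqrt(-48 + (4 + 1/((1/2)/2)))*(-51)) = -19092 + (54 + sqrt(-48 + (4 + 1/((1/2)*(1/2))))*(-51)) = -19092 + (54 + sqrt(-48 + (4 + 1/(1/4)))*(-51)) = -19092 + (54 + sqrt(-48 + (4 + 4))*(-51)) = -19092 + (54 + sqrt(-48 + 8)*(-51)) = -19092 + (54 + sqrt(-40)*(-51)) = -19092 + (54 + (2*I*sqrt(10))*(-51)) = -19092 + (54 - 102*I*sqrt(10)) = -19038 - 102*I*sqrt(10)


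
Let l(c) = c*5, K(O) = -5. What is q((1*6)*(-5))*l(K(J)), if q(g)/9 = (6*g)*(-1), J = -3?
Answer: -40500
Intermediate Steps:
q(g) = -54*g (q(g) = 9*((6*g)*(-1)) = 9*(-6*g) = -54*g)
l(c) = 5*c
q((1*6)*(-5))*l(K(J)) = (-54*1*6*(-5))*(5*(-5)) = -324*(-5)*(-25) = -54*(-30)*(-25) = 1620*(-25) = -40500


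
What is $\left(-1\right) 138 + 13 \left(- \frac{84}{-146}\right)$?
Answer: $- \frac{9528}{73} \approx -130.52$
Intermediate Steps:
$\left(-1\right) 138 + 13 \left(- \frac{84}{-146}\right) = -138 + 13 \left(\left(-84\right) \left(- \frac{1}{146}\right)\right) = -138 + 13 \cdot \frac{42}{73} = -138 + \frac{546}{73} = - \frac{9528}{73}$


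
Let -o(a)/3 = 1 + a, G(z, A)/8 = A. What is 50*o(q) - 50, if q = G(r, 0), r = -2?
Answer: -200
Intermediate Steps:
G(z, A) = 8*A
q = 0 (q = 8*0 = 0)
o(a) = -3 - 3*a (o(a) = -3*(1 + a) = -3 - 3*a)
50*o(q) - 50 = 50*(-3 - 3*0) - 50 = 50*(-3 + 0) - 50 = 50*(-3) - 50 = -150 - 50 = -200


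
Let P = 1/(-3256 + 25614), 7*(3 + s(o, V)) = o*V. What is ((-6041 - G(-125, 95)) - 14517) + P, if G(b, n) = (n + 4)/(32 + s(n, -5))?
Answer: -62502716721/3040688 ≈ -20555.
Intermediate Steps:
s(o, V) = -3 + V*o/7 (s(o, V) = -3 + (o*V)/7 = -3 + (V*o)/7 = -3 + V*o/7)
P = 1/22358 ≈ 4.4727e-5
G(b, n) = (4 + n)/(29 - 5*n/7) (G(b, n) = (n + 4)/(32 + (-3 + (⅐)*(-5)*n)) = (4 + n)/(32 + (-3 - 5*n/7)) = (4 + n)/(29 - 5*n/7))
((-6041 - G(-125, 95)) - 14517) + P = ((-6041 - 7*(-4 - 1*95)/(-203 + 5*95)) - 14517) + 1/22358 = ((-6041 - 7*(-4 - 95)/(-203 + 475)) - 14517) + 1/22358 = ((-6041 - 7*(-99)/272) - 14517) + 1/22358 = ((-6041 - 1*(-693/272)) - 14517) + 1/22358 = ((-6041 + 693/272) - 14517) + 1/22358 = (-1642459/272 - 14517) + 1/22358 = -5591083/272 + 1/22358 = -62502716721/3040688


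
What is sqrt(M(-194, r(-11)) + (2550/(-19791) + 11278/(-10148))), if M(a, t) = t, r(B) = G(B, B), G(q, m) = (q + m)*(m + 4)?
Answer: sqrt(19017808504010018)/11157726 ≈ 12.360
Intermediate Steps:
G(q, m) = (4 + m)*(m + q) (G(q, m) = (m + q)*(4 + m) = (4 + m)*(m + q))
r(B) = 2*B**2 + 8*B (r(B) = B**2 + 4*B + 4*B + B*B = B**2 + 4*B + 4*B + B**2 = 2*B**2 + 8*B)
sqrt(M(-194, r(-11)) + (2550/(-19791) + 11278/(-10148))) = sqrt(2*(-11)*(4 - 11) + (2550/(-19791) + 11278/(-10148))) = sqrt(2*(-11)*(-7) + (2550*(-1/19791) + 11278*(-1/10148))) = sqrt(154 + (-850/6597 - 5639/5074)) = sqrt(154 - 41513383/33473178) = sqrt(5113356029/33473178) = sqrt(19017808504010018)/11157726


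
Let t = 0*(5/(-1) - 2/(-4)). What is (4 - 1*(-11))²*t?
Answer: 0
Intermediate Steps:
t = 0 (t = 0*(5*(-1) - 2*(-¼)) = 0*(-5 + ½) = 0*(-9/2) = 0)
(4 - 1*(-11))²*t = (4 - 1*(-11))²*0 = (4 + 11)²*0 = 15²*0 = 225*0 = 0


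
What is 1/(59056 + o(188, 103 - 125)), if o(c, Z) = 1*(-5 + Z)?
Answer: 1/59029 ≈ 1.6941e-5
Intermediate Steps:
o(c, Z) = -5 + Z
1/(59056 + o(188, 103 - 125)) = 1/(59056 + (-5 + (103 - 125))) = 1/(59056 + (-5 - 22)) = 1/(59056 - 27) = 1/59029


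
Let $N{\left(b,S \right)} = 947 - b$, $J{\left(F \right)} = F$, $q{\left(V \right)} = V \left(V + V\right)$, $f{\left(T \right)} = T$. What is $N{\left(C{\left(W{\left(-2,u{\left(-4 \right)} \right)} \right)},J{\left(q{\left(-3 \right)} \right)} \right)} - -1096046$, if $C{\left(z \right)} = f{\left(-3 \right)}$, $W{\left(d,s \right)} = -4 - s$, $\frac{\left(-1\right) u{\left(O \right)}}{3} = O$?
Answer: $1096996$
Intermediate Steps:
$u{\left(O \right)} = - 3 O$
$q{\left(V \right)} = 2 V^{2}$ ($q{\left(V \right)} = V 2 V = 2 V^{2}$)
$C{\left(z \right)} = -3$
$N{\left(C{\left(W{\left(-2,u{\left(-4 \right)} \right)} \right)},J{\left(q{\left(-3 \right)} \right)} \right)} - -1096046 = \left(947 - -3\right) - -1096046 = \left(947 + 3\right) + 1096046 = 950 + 1096046 = 1096996$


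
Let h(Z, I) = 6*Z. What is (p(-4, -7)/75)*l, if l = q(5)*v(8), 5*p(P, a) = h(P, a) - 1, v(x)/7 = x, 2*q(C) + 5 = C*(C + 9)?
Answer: -364/3 ≈ -121.33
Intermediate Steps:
q(C) = -5/2 + C*(9 + C)/2 (q(C) = -5/2 + (C*(C + 9))/2 = -5/2 + (C*(9 + C))/2 = -5/2 + C*(9 + C)/2)
v(x) = 7*x
p(P, a) = -⅕ + 6*P/5 (p(P, a) = (6*P - 1)/5 = (-1 + 6*P)/5 = -⅕ + 6*P/5)
l = 1820 (l = (-5/2 + (½)*5² + (9/2)*5)*(7*8) = (-5/2 + (½)*25 + 45/2)*56 = (-5/2 + 25/2 + 45/2)*56 = (65/2)*56 = 1820)
(p(-4, -7)/75)*l = ((-⅕ + (6/5)*(-4))/75)*1820 = ((-⅕ - 24/5)*(1/75))*1820 = -5*1/75*1820 = -1/15*1820 = -364/3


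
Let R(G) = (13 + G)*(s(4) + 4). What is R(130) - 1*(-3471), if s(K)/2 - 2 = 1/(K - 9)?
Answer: 22789/5 ≈ 4557.8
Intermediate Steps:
s(K) = 4 + 2/(-9 + K) (s(K) = 4 + 2/(K - 9) = 4 + 2/(-9 + K))
R(G) = 494/5 + 38*G/5 (R(G) = (13 + G)*(2*(-17 + 2*4)/(-9 + 4) + 4) = (13 + G)*(2*(-17 + 8)/(-5) + 4) = (13 + G)*(2*(-1/5)*(-9) + 4) = (13 + G)*(18/5 + 4) = (13 + G)*(38/5) = 494/5 + 38*G/5)
R(130) - 1*(-3471) = (494/5 + (38/5)*130) - 1*(-3471) = (494/5 + 988) + 3471 = 5434/5 + 3471 = 22789/5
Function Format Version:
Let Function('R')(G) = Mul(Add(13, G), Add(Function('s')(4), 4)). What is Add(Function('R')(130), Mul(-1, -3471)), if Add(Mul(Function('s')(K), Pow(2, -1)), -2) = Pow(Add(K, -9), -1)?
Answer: Rational(22789, 5) ≈ 4557.8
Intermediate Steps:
Function('s')(K) = Add(4, Mul(2, Pow(Add(-9, K), -1))) (Function('s')(K) = Add(4, Mul(2, Pow(Add(K, -9), -1))) = Add(4, Mul(2, Pow(Add(-9, K), -1))))
Function('R')(G) = Add(Rational(494, 5), Mul(Rational(38, 5), G)) (Function('R')(G) = Mul(Add(13, G), Add(Mul(2, Pow(Add(-9, 4), -1), Add(-17, Mul(2, 4))), 4)) = Mul(Add(13, G), Add(Mul(2, Pow(-5, -1), Add(-17, 8)), 4)) = Mul(Add(13, G), Add(Mul(2, Rational(-1, 5), -9), 4)) = Mul(Add(13, G), Add(Rational(18, 5), 4)) = Mul(Add(13, G), Rational(38, 5)) = Add(Rational(494, 5), Mul(Rational(38, 5), G)))
Add(Function('R')(130), Mul(-1, -3471)) = Add(Add(Rational(494, 5), Mul(Rational(38, 5), 130)), Mul(-1, -3471)) = Add(Add(Rational(494, 5), 988), 3471) = Add(Rational(5434, 5), 3471) = Rational(22789, 5)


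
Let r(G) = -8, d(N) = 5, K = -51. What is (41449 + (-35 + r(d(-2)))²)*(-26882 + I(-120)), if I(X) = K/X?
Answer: -23278368687/20 ≈ -1.1639e+9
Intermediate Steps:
I(X) = -51/X
(41449 + (-35 + r(d(-2)))²)*(-26882 + I(-120)) = (41449 + (-35 - 8)²)*(-26882 - 51/(-120)) = (41449 + (-43)²)*(-26882 - 51*(-1/120)) = (41449 + 1849)*(-26882 + 17/40) = 43298*(-1075263/40) = -23278368687/20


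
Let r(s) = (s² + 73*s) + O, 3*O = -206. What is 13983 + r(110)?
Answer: 102133/3 ≈ 34044.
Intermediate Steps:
O = -206/3 (O = (⅓)*(-206) = -206/3 ≈ -68.667)
r(s) = -206/3 + s² + 73*s (r(s) = (s² + 73*s) - 206/3 = -206/3 + s² + 73*s)
13983 + r(110) = 13983 + (-206/3 + 110² + 73*110) = 13983 + (-206/3 + 12100 + 8030) = 13983 + 60184/3 = 102133/3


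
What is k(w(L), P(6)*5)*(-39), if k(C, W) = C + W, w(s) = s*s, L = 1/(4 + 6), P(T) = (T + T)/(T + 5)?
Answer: -234429/1100 ≈ -213.12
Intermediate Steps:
P(T) = 2*T/(5 + T) (P(T) = (2*T)/(5 + T) = 2*T/(5 + T))
L = ⅒ (L = 1/10 = ⅒ ≈ 0.10000)
w(s) = s²
k(w(L), P(6)*5)*(-39) = ((⅒)² + (2*6/(5 + 6))*5)*(-39) = (1/100 + (2*6/11)*5)*(-39) = (1/100 + (2*6*(1/11))*5)*(-39) = (1/100 + (12/11)*5)*(-39) = (1/100 + 60/11)*(-39) = (6011/1100)*(-39) = -234429/1100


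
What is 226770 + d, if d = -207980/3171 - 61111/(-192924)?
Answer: 2009990421689/8866116 ≈ 2.2670e+5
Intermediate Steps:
d = -578703631/8866116 (d = -207980*1/3171 - 61111*(-1/192924) = -207980/3171 + 2657/8388 = -578703631/8866116 ≈ -65.271)
226770 + d = 226770 - 578703631/8866116 = 2009990421689/8866116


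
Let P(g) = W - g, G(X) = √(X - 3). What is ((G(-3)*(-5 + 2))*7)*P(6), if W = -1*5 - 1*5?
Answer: 336*I*√6 ≈ 823.03*I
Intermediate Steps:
G(X) = √(-3 + X)
W = -10 (W = -5 - 5 = -10)
P(g) = -10 - g
((G(-3)*(-5 + 2))*7)*P(6) = ((√(-3 - 3)*(-5 + 2))*7)*(-10 - 1*6) = ((√(-6)*(-3))*7)*(-10 - 6) = (((I*√6)*(-3))*7)*(-16) = (-3*I*√6*7)*(-16) = -21*I*√6*(-16) = 336*I*√6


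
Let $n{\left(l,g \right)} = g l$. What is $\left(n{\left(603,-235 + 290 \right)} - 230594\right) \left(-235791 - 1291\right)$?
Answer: $46806862178$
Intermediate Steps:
$\left(n{\left(603,-235 + 290 \right)} - 230594\right) \left(-235791 - 1291\right) = \left(\left(-235 + 290\right) 603 - 230594\right) \left(-235791 - 1291\right) = \left(55 \cdot 603 - 230594\right) \left(-237082\right) = \left(33165 - 230594\right) \left(-237082\right) = \left(-197429\right) \left(-237082\right) = 46806862178$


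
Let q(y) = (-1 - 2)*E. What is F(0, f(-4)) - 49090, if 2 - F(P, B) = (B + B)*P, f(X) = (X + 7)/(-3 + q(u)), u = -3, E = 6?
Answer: -49088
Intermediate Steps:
q(y) = -18 (q(y) = (-1 - 2)*6 = -3*6 = -18)
f(X) = -1/3 - X/21 (f(X) = (X + 7)/(-3 - 18) = (7 + X)/(-21) = (7 + X)*(-1/21) = -1/3 - X/21)
F(P, B) = 2 - 2*B*P (F(P, B) = 2 - (B + B)*P = 2 - 2*B*P)
F(0, f(-4)) - 49090 = (2 - 2*(-1/3 - 1/21*(-4))*0) - 49090 = (2 - 2*(-1/3 + 4/21)*0) - 49090 = (2 - 2*(-1/7)*0) - 49090 = (2 + 0) - 49090 = 2 - 49090 = -49088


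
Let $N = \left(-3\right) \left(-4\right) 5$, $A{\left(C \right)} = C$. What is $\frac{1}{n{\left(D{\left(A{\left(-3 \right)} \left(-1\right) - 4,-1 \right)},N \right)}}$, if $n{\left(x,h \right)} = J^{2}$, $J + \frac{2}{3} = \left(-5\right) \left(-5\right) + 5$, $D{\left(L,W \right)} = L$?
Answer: $\frac{9}{7744} \approx 0.0011622$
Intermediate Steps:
$N = 60$ ($N = 12 \cdot 5 = 60$)
$J = \frac{88}{3}$ ($J = - \frac{2}{3} + \left(\left(-5\right) \left(-5\right) + 5\right) = - \frac{2}{3} + \left(25 + 5\right) = - \frac{2}{3} + 30 = \frac{88}{3} \approx 29.333$)
$n{\left(x,h \right)} = \frac{7744}{9}$ ($n{\left(x,h \right)} = \left(\frac{88}{3}\right)^{2} = \frac{7744}{9}$)
$\frac{1}{n{\left(D{\left(A{\left(-3 \right)} \left(-1\right) - 4,-1 \right)},N \right)}} = \frac{1}{\frac{7744}{9}} = \frac{9}{7744}$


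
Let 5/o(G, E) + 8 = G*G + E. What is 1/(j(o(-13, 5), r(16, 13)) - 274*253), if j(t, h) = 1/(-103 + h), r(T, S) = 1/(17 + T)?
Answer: -3398/235556189 ≈ -1.4425e-5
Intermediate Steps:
o(G, E) = 5/(-8 + E + G²) (o(G, E) = 5/(-8 + (G*G + E)) = 5/(-8 + (G² + E)) = 5/(-8 + (E + G²)) = 5/(-8 + E + G²))
1/(j(o(-13, 5), r(16, 13)) - 274*253) = 1/(1/(-103 + 1/(17 + 16)) - 274*253) = 1/(1/(-103 + 1/33) - 69322) = 1/(1/(-3398/33) - 69322) = 1/(-33/3398 - 69322) = 1/(-235556189/3398) = -3398/235556189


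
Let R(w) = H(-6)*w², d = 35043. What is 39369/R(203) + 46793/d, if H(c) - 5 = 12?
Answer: 34160584396/24549478779 ≈ 1.3915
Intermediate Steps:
H(c) = 17 (H(c) = 5 + 12 = 17)
R(w) = 17*w²
39369/R(203) + 46793/d = 39369/((17*203²)) + 46793/35043 = 39369/((17*41209)) + 46793*(1/35043) = 39369/700553 + 46793/35043 = 34160584396/24549478779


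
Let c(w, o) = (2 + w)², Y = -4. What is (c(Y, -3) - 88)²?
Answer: 7056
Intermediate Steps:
(c(Y, -3) - 88)² = ((2 - 4)² - 88)² = ((-2)² - 88)² = (4 - 88)² = (-84)² = 7056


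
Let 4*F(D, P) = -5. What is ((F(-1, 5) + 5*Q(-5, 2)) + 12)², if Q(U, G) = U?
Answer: 3249/16 ≈ 203.06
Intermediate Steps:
F(D, P) = -5/4 (F(D, P) = (¼)*(-5) = -5/4)
((F(-1, 5) + 5*Q(-5, 2)) + 12)² = ((-5/4 + 5*(-5)) + 12)² = ((-5/4 - 25) + 12)² = (-105/4 + 12)² = (-57/4)² = 3249/16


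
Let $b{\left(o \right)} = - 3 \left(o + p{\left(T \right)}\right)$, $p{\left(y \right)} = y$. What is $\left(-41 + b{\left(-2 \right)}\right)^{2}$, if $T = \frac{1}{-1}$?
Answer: $1024$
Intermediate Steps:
$T = -1$
$b{\left(o \right)} = 3 - 3 o$ ($b{\left(o \right)} = - 3 \left(o - 1\right) = - 3 \left(-1 + o\right) = 3 - 3 o$)
$\left(-41 + b{\left(-2 \right)}\right)^{2} = \left(-41 + \left(3 - -6\right)\right)^{2} = \left(-41 + \left(3 + 6\right)\right)^{2} = \left(-41 + 9\right)^{2} = \left(-32\right)^{2} = 1024$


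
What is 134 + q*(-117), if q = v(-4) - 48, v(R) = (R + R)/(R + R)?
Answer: 5633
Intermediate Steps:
v(R) = 1 (v(R) = (2*R)/((2*R)) = (2*R)*(1/(2*R)) = 1)
q = -47 (q = 1 - 48 = -47)
134 + q*(-117) = 134 - 47*(-117) = 134 + 5499 = 5633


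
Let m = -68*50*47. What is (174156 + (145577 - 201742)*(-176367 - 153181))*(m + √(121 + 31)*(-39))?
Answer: -2957776164644800 - 1443720530928*√38 ≈ -2.9667e+15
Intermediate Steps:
m = -159800 (m = -3400*47 = -159800)
(174156 + (145577 - 201742)*(-176367 - 153181))*(m + √(121 + 31)*(-39)) = (174156 + (145577 - 201742)*(-176367 - 153181))*(-159800 + √(121 + 31)*(-39)) = (174156 - 56165*(-329548))*(-159800 + √152*(-39)) = (174156 + 18509063420)*(-159800 + (2*√38)*(-39)) = 18509237576*(-159800 - 78*√38) = -2957776164644800 - 1443720530928*√38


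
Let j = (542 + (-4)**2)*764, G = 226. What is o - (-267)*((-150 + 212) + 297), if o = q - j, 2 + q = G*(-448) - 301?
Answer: -432010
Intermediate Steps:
q = -101551 (q = -2 + (226*(-448) - 301) = -2 + (-101248 - 301) = -2 - 101549 = -101551)
j = 426312 (j = (542 + 16)*764 = 558*764 = 426312)
o = -527863 (o = -101551 - 1*426312 = -101551 - 426312 = -527863)
o - (-267)*((-150 + 212) + 297) = -527863 - (-267)*((-150 + 212) + 297) = -527863 - (-267)*(62 + 297) = -527863 - (-267)*359 = -527863 - 1*(-95853) = -527863 + 95853 = -432010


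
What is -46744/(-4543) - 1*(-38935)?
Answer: 176928449/4543 ≈ 38945.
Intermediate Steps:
-46744/(-4543) - 1*(-38935) = -46744*(-1/4543) + 38935 = 46744/4543 + 38935 = 176928449/4543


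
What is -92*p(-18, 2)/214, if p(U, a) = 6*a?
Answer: -552/107 ≈ -5.1589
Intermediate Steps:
-92*p(-18, 2)/214 = -92*6*2/214 = -1104/214 = -92*6/107 = -552/107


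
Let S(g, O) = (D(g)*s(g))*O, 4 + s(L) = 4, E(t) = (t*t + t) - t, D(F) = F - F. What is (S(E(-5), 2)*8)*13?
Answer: 0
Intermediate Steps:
D(F) = 0
E(t) = t² (E(t) = (t² + t) - t = (t + t²) - t = t²)
s(L) = 0 (s(L) = -4 + 4 = 0)
S(g, O) = 0 (S(g, O) = (0*0)*O = 0*O = 0)
(S(E(-5), 2)*8)*13 = (0*8)*13 = 0*13 = 0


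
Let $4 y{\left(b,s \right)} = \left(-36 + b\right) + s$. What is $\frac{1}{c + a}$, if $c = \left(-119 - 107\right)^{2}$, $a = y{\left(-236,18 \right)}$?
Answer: $\frac{2}{102025} \approx 1.9603 \cdot 10^{-5}$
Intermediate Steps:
$y{\left(b,s \right)} = -9 + \frac{b}{4} + \frac{s}{4}$ ($y{\left(b,s \right)} = \frac{\left(-36 + b\right) + s}{4} = \frac{-36 + b + s}{4} = -9 + \frac{b}{4} + \frac{s}{4}$)
$a = - \frac{127}{2}$ ($a = -9 + \frac{1}{4} \left(-236\right) + \frac{1}{4} \cdot 18 = -9 - 59 + \frac{9}{2} = - \frac{127}{2} \approx -63.5$)
$c = 51076$ ($c = \left(-226\right)^{2} = 51076$)
$\frac{1}{c + a} = \frac{1}{51076 - \frac{127}{2}} = \frac{1}{\frac{102025}{2}} = \frac{2}{102025}$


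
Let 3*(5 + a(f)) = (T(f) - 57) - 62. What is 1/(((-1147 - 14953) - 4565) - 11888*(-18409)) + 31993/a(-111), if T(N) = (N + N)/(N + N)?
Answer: -57517160360150/79702667541 ≈ -721.65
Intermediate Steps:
T(N) = 1 (T(N) = (2*N)/((2*N)) = (2*N)*(1/(2*N)) = 1)
a(f) = -133/3 (a(f) = -5 + ((1 - 57) - 62)/3 = -5 + (-56 - 62)/3 = -5 + (⅓)*(-118) = -5 - 118/3 = -133/3)
1/(((-1147 - 14953) - 4565) - 11888*(-18409)) + 31993/a(-111) = 1/(((-1147 - 14953) - 4565) - 11888*(-18409)) + 31993/(-133/3) = -1/18409/((-16100 - 4565) - 11888) + 31993*(-3/133) = -1/18409/(-20665 - 11888) - 95979/133 = -1/18409/(-32553) - 95979/133 = -1/32553*(-1/18409) - 95979/133 = 1/599268177 - 95979/133 = -57517160360150/79702667541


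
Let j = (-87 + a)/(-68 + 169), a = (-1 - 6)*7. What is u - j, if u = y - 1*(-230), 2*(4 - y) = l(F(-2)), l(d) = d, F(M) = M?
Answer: 23871/101 ≈ 236.35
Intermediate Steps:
y = 5 (y = 4 - 1/2*(-2) = 4 + 1 = 5)
a = -49 (a = -7*7 = -49)
u = 235 (u = 5 - 1*(-230) = 5 + 230 = 235)
j = -136/101 (j = (-87 - 49)/(-68 + 169) = -136/101 ≈ -1.3465)
u - j = 235 - 1*(-136/101) = 235 + 136/101 = 23871/101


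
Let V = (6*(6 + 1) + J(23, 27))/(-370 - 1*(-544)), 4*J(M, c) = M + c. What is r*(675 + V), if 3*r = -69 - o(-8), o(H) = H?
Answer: -14335549/1044 ≈ -13731.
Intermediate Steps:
J(M, c) = M/4 + c/4 (J(M, c) = (M + c)/4 = M/4 + c/4)
r = -61/3 (r = (-69 - 1*(-8))/3 = (-69 + 8)/3 = (1/3)*(-61) = -61/3 ≈ -20.333)
V = 109/348 (V = (6*(6 + 1) + ((1/4)*23 + (1/4)*27))/(-370 - 1*(-544)) = (6*7 + (23/4 + 27/4))/(-370 + 544) = (42 + 25/2)/174 = (109/2)*(1/174) = 109/348 ≈ 0.31322)
r*(675 + V) = -61*(675 + 109/348)/3 = -61/3*235009/348 = -14335549/1044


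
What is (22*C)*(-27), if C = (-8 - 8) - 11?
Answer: 16038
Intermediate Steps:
C = -27 (C = -16 - 11 = -27)
(22*C)*(-27) = (22*(-27))*(-27) = -594*(-27) = 16038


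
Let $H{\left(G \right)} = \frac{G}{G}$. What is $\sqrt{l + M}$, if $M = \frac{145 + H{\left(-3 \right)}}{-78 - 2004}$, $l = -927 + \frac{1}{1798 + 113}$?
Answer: $\frac{i \sqrt{8319487710729}}{94731} \approx 30.448 i$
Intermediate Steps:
$l = - \frac{1771496}{1911}$ ($l = -927 + \frac{1}{1911} = - \frac{1771496}{1911} \approx -927.0$)
$H{\left(G \right)} = 1$
$M = - \frac{73}{1041}$ ($M = \frac{145 + 1}{-78 - 2004} = \frac{146}{-2082} = 146 \left(- \frac{1}{2082}\right) = - \frac{73}{1041} \approx -0.070125$)
$\sqrt{l + M} = \sqrt{- \frac{1771496}{1911} - \frac{73}{1041}} = \sqrt{- \frac{614755613}{663117}} = \frac{i \sqrt{8319487710729}}{94731}$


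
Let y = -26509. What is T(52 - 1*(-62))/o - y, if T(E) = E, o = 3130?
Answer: 41486642/1565 ≈ 26509.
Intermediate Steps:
T(52 - 1*(-62))/o - y = (52 - 1*(-62))/3130 - 1*(-26509) = (52 + 62)*(1/3130) + 26509 = 114*(1/3130) + 26509 = 57/1565 + 26509 = 41486642/1565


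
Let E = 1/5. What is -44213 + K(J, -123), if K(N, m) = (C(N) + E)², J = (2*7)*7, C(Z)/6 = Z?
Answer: 7544156/25 ≈ 3.0177e+5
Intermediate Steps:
E = ⅕ ≈ 0.20000
C(Z) = 6*Z
J = 98 (J = 14*7 = 98)
K(N, m) = (⅕ + 6*N)² (K(N, m) = (6*N + ⅕)² = (⅕ + 6*N)²)
-44213 + K(J, -123) = -44213 + (1 + 30*98)²/25 = -44213 + (1 + 2940)²/25 = -44213 + (1/25)*2941² = -44213 + (1/25)*8649481 = -44213 + 8649481/25 = 7544156/25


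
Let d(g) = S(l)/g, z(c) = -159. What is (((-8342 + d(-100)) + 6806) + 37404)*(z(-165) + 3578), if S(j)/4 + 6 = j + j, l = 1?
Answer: 3065830976/25 ≈ 1.2263e+8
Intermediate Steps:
S(j) = -24 + 8*j (S(j) = -24 + 4*(j + j) = -24 + 4*(2*j) = -24 + 8*j)
d(g) = -16/g (d(g) = (-24 + 8*1)/g = (-24 + 8)/g = -16/g)
(((-8342 + d(-100)) + 6806) + 37404)*(z(-165) + 3578) = (((-8342 - 16/(-100)) + 6806) + 37404)*(-159 + 3578) = (((-8342 - 16*(-1/100)) + 6806) + 37404)*3419 = (((-8342 + 4/25) + 6806) + 37404)*3419 = ((-208546/25 + 6806) + 37404)*3419 = (-38396/25 + 37404)*3419 = (896704/25)*3419 = 3065830976/25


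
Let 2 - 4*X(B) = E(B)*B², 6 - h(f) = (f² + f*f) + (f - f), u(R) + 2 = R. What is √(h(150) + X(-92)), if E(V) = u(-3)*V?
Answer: I*√4073414/2 ≈ 1009.1*I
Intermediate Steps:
u(R) = -2 + R
h(f) = 6 - 2*f² (h(f) = 6 - ((f² + f*f) + (f - f)) = 6 - ((f² + f²) + 0) = 6 - (2*f² + 0) = 6 - 2*f²)
E(V) = -5*V (E(V) = (-2 - 3)*V = -5*V)
X(B) = ½ + 5*B³/4 (X(B) = ½ - (-5*B)*B²/4 = ½ - (-5)*B³/4 = ½ + 5*B³/4)
√(h(150) + X(-92)) = √((6 - 2*150²) + (½ + (5/4)*(-92)³)) = √((6 - 2*22500) + (½ + (5/4)*(-778688))) = √((6 - 45000) + (½ - 973360)) = √(-44994 - 1946719/2) = √(-2036707/2) = I*√4073414/2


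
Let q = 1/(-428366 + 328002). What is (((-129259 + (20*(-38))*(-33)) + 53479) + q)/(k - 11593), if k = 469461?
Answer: -5088454801/45953463952 ≈ -0.11073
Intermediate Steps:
q = -1/100364 (q = 1/(-100364) = -1/100364 ≈ -9.9637e-6)
(((-129259 + (20*(-38))*(-33)) + 53479) + q)/(k - 11593) = (((-129259 + (20*(-38))*(-33)) + 53479) - 1/100364)/(469461 - 11593) = (((-129259 - 760*(-33)) + 53479) - 1/100364)/457868 = (((-129259 + 25080) + 53479) - 1/100364)*(1/457868) = ((-104179 + 53479) - 1/100364)*(1/457868) = (-50700 - 1/100364)*(1/457868) = -5088454801/100364*1/457868 = -5088454801/45953463952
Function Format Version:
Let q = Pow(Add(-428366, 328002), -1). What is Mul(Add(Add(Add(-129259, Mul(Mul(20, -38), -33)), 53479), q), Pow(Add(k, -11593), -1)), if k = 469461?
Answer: Rational(-5088454801, 45953463952) ≈ -0.11073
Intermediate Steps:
q = Rational(-1, 100364) (q = Pow(-100364, -1) = Rational(-1, 100364) ≈ -9.9637e-6)
Mul(Add(Add(Add(-129259, Mul(Mul(20, -38), -33)), 53479), q), Pow(Add(k, -11593), -1)) = Mul(Add(Add(Add(-129259, Mul(Mul(20, -38), -33)), 53479), Rational(-1, 100364)), Pow(Add(469461, -11593), -1)) = Mul(Add(Add(Add(-129259, Mul(-760, -33)), 53479), Rational(-1, 100364)), Pow(457868, -1)) = Mul(Add(Add(Add(-129259, 25080), 53479), Rational(-1, 100364)), Rational(1, 457868)) = Mul(Add(Add(-104179, 53479), Rational(-1, 100364)), Rational(1, 457868)) = Mul(Add(-50700, Rational(-1, 100364)), Rational(1, 457868)) = Mul(Rational(-5088454801, 100364), Rational(1, 457868)) = Rational(-5088454801, 45953463952)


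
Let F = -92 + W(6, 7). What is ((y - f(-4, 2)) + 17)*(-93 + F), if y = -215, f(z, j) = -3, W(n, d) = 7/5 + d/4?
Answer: 141843/4 ≈ 35461.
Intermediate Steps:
W(n, d) = 7/5 + d/4 (W(n, d) = 7*(1/5) + d*(1/4) = 7/5 + d/4)
F = -1777/20 (F = -92 + (7/5 + (1/4)*7) = -92 + (7/5 + 7/4) = -92 + 63/20 = -1777/20 ≈ -88.850)
((y - f(-4, 2)) + 17)*(-93 + F) = ((-215 - 1*(-3)) + 17)*(-93 - 1777/20) = ((-215 + 3) + 17)*(-3637/20) = (-212 + 17)*(-3637/20) = -195*(-3637/20) = 141843/4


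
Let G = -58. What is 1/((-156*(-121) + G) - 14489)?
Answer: 1/4329 ≈ 0.00023100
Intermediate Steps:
1/((-156*(-121) + G) - 14489) = 1/((-156*(-121) - 58) - 14489) = 1/((18876 - 58) - 14489) = 1/(18818 - 14489) = 1/4329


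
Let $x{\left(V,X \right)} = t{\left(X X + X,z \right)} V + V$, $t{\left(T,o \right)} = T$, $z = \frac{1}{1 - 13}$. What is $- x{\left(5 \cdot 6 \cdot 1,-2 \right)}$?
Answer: $-90$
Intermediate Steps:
$z = - \frac{1}{12}$ ($z = \frac{1}{-12} = - \frac{1}{12} \approx -0.083333$)
$x{\left(V,X \right)} = V + V \left(X + X^{2}\right)$ ($x{\left(V,X \right)} = \left(X X + X\right) V + V = \left(X^{2} + X\right) V + V = \left(X + X^{2}\right) V + V = V \left(X + X^{2}\right) + V = V + V \left(X + X^{2}\right)$)
$- x{\left(5 \cdot 6 \cdot 1,-2 \right)} = - 5 \cdot 6 \cdot 1 \left(1 - 2 \left(1 - 2\right)\right) = - 30 \cdot 1 \left(1 - -2\right) = - 30 \left(1 + 2\right) = - 30 \cdot 3 = \left(-1\right) 90 = -90$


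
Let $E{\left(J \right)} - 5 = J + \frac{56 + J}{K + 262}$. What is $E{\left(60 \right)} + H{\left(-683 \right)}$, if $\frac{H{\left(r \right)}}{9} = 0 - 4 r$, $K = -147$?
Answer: $\frac{2835211}{115} \approx 24654.0$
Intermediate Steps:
$H{\left(r \right)} = - 36 r$ ($H{\left(r \right)} = 9 \left(0 - 4 r\right) = 9 \left(- 4 r\right) = - 36 r$)
$E{\left(J \right)} = \frac{631}{115} + \frac{116 J}{115}$ ($E{\left(J \right)} = 5 + \left(J + \frac{56 + J}{-147 + 262}\right) = 5 + \left(J + \frac{56 + J}{115}\right) = 5 + \left(J + \left(56 + J\right) \frac{1}{115}\right) = 5 + \left(J + \left(\frac{56}{115} + \frac{J}{115}\right)\right) = 5 + \left(\frac{56}{115} + \frac{116 J}{115}\right) = \frac{631}{115} + \frac{116 J}{115}$)
$E{\left(60 \right)} + H{\left(-683 \right)} = \left(\frac{631}{115} + \frac{116}{115} \cdot 60\right) - -24588 = \left(\frac{631}{115} + \frac{1392}{23}\right) + 24588 = \frac{7591}{115} + 24588 = \frac{2835211}{115}$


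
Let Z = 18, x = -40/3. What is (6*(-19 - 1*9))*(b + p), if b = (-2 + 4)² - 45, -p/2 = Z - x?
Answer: 17416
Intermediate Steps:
x = -40/3 (x = -40*⅓ = -40/3 ≈ -13.333)
p = -188/3 (p = -2*(18 - 1*(-40/3)) = -2*(18 + 40/3) = -2*94/3 = -188/3 ≈ -62.667)
b = -41 (b = 2² - 45 = 4 - 45 = -41)
(6*(-19 - 1*9))*(b + p) = (6*(-19 - 1*9))*(-41 - 188/3) = (6*(-19 - 9))*(-311/3) = (6*(-28))*(-311/3) = -168*(-311/3) = 17416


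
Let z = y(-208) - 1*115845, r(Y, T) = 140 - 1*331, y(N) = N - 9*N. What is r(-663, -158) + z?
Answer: -114372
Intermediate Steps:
y(N) = -8*N
r(Y, T) = -191 (r(Y, T) = 140 - 331 = -191)
z = -114181 (z = -8*(-208) - 1*115845 = 1664 - 115845 = -114181)
r(-663, -158) + z = -191 - 114181 = -114372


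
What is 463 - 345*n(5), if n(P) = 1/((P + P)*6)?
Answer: 1829/4 ≈ 457.25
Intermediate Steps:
n(P) = 1/(12*P) (n(P) = 1/((2*P)*6) = 1/(12*P))
463 - 345*n(5) = 463 - 115/(4*5) = 463 - 345*1/60 = 463 - 23/4 = 1829/4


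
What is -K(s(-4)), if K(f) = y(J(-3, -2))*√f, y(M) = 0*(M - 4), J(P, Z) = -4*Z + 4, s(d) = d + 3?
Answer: 0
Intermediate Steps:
s(d) = 3 + d
J(P, Z) = 4 - 4*Z
y(M) = 0 (y(M) = 0*(-4 + M) = 0)
K(f) = 0 (K(f) = 0*√f = 0)
-K(s(-4)) = -1*0 = 0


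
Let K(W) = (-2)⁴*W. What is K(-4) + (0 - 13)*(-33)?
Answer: 365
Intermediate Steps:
K(W) = 16*W
K(-4) + (0 - 13)*(-33) = 16*(-4) + (0 - 13)*(-33) = -64 - 13*(-33) = -64 + 429 = 365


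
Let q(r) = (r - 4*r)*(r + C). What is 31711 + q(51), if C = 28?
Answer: 19624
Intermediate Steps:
q(r) = -3*r*(28 + r) (q(r) = (r - 4*r)*(r + 28) = (-3*r)*(28 + r) = -3*r*(28 + r))
31711 + q(51) = 31711 - 3*51*(28 + 51) = 31711 - 3*51*79 = 31711 - 12087 = 19624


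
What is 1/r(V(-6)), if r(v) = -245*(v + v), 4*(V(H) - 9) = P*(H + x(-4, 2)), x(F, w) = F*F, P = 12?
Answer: -1/19110 ≈ -5.2329e-5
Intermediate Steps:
x(F, w) = F²
V(H) = 57 + 3*H (V(H) = 9 + (12*(H + (-4)²))/4 = 9 + (12*(H + 16))/4 = 9 + (12*(16 + H))/4 = 9 + (192 + 12*H)/4 = 9 + (48 + 3*H) = 57 + 3*H)
r(v) = -490*v
1/r(V(-6)) = 1/(-490*(57 + 3*(-6))) = 1/(-490*(57 - 18)) = 1/(-490*39) = 1/(-19110) = -1/19110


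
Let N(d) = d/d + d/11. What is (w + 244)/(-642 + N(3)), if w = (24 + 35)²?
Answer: -40975/7048 ≈ -5.8137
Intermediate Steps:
N(d) = 1 + d/11 (N(d) = 1 + d*(1/11) = 1 + d/11)
w = 3481 (w = 59² = 3481)
(w + 244)/(-642 + N(3)) = (3481 + 244)/(-642 + (1 + (1/11)*3)) = 3725/(-642 + (1 + 3/11)) = 3725/(-642 + 14/11) = 3725/(-7048/11) = 3725*(-11/7048) = -40975/7048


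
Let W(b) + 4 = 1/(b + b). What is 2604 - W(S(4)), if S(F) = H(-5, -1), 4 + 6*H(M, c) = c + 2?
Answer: 2609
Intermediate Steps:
H(M, c) = -⅓ + c/6 (H(M, c) = -⅔ + (c + 2)/6 = -⅔ + (2 + c)/6 = -⅔ + (⅓ + c/6) = -⅓ + c/6)
S(F) = -½ (S(F) = -⅓ + (⅙)*(-1) = -⅓ - ⅙ = -½)
W(b) = -4 + 1/(2*b) (W(b) = -4 + 1/(b + b) = -4 + 1/(2*b))
2604 - W(S(4)) = 2604 - (-4 + 1/(2*(-½))) = 2604 - (-4 + (½)*(-2)) = 2604 - (-4 - 1) = 2604 - 1*(-5) = 2604 + 5 = 2609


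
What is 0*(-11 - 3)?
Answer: 0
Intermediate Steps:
0*(-11 - 3) = 0*(-14) = 0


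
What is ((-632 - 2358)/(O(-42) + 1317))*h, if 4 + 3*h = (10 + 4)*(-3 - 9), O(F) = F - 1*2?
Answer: 514280/3819 ≈ 134.66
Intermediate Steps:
O(F) = -2 + F (O(F) = F - 2 = -2 + F)
h = -172/3 (h = -4/3 + ((10 + 4)*(-3 - 9))/3 = -4/3 + (14*(-12))/3 = -4/3 + (1/3)*(-168) = -4/3 - 56 = -172/3 ≈ -57.333)
((-632 - 2358)/(O(-42) + 1317))*h = ((-632 - 2358)/((-2 - 42) + 1317))*(-172/3) = -2990/(-44 + 1317)*(-172/3) = -2990/1273*(-172/3) = 514280/3819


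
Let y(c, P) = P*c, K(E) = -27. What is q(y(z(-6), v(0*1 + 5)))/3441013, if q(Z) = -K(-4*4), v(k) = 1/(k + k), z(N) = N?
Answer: 27/3441013 ≈ 7.8465e-6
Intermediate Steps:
v(k) = 1/(2*k)
q(Z) = 27 (q(Z) = -1*(-27) = 27)
q(y(z(-6), v(0*1 + 5)))/3441013 = 27/3441013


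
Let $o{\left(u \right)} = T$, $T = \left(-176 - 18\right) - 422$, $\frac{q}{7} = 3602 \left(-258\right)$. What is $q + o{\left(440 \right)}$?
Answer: $-6505828$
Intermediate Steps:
$q = -6505212$ ($q = 7 \cdot 3602 \left(-258\right) = 7 \left(-929316\right) = -6505212$)
$T = -616$ ($T = \left(-176 - 18\right) - 422 = -194 - 422 = -616$)
$o{\left(u \right)} = -616$
$q + o{\left(440 \right)} = -6505212 - 616 = -6505828$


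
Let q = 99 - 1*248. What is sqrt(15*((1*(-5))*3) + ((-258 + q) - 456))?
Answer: 8*I*sqrt(17) ≈ 32.985*I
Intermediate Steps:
q = -149 (q = 99 - 248 = -149)
sqrt(15*((1*(-5))*3) + ((-258 + q) - 456)) = sqrt(15*((1*(-5))*3) + ((-258 - 149) - 456)) = sqrt(15*(-5*3) + (-407 - 456)) = sqrt(15*(-15) - 863) = sqrt(-225 - 863) = sqrt(-1088) = 8*I*sqrt(17)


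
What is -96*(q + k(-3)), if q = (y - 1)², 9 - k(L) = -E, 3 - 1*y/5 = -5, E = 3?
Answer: -147168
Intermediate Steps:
y = 40 (y = 15 - 5*(-5) = 15 + 25 = 40)
k(L) = 12 (k(L) = 9 - (-1)*3 = 9 - 1*(-3) = 9 + 3 = 12)
q = 1521 (q = (40 - 1)² = 39² = 1521)
-96*(q + k(-3)) = -96*(1521 + 12) = -96*1533 = -147168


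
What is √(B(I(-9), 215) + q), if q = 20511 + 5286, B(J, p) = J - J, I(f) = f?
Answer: √25797 ≈ 160.61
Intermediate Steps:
B(J, p) = 0
q = 25797
√(B(I(-9), 215) + q) = √(0 + 25797) = √25797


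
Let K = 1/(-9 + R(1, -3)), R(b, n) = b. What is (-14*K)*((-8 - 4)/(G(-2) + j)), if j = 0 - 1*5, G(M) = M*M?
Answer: 21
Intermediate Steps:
G(M) = M²
j = -5 (j = 0 - 5 = -5)
K = -⅛ (K = 1/(-9 + 1) = 1/(-8) = -⅛ ≈ -0.12500)
(-14*K)*((-8 - 4)/(G(-2) + j)) = (-14*(-⅛))*((-8 - 4)/((-2)² - 5)) = 7*(-12/(4 - 5))/4 = 7*(-12/(-1))/4 = 7*(-12*(-1))/4 = (7/4)*12 = 21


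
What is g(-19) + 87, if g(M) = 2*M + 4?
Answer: 53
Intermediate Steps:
g(M) = 4 + 2*M
g(-19) + 87 = (4 + 2*(-19)) + 87 = (4 - 38) + 87 = -34 + 87 = 53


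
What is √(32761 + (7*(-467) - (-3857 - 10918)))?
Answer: √44267 ≈ 210.40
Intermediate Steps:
√(32761 + (7*(-467) - (-3857 - 10918))) = √(32761 + (-3269 - 1*(-14775))) = √(32761 + (-3269 + 14775)) = √(32761 + 11506) = √44267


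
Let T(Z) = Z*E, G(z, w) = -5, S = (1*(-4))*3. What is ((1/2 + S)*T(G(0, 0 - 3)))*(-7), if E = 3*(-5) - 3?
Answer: 7245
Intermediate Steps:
S = -12 (S = -4*3 = -12)
E = -18 (E = -15 - 3 = -18)
T(Z) = -18*Z (T(Z) = Z*(-18) = -18*Z)
((1/2 + S)*T(G(0, 0 - 3)))*(-7) = ((1/2 - 12)*(-18*(-5)))*(-7) = ((½ - 12)*90)*(-7) = -23/2*90*(-7) = -1035*(-7) = 7245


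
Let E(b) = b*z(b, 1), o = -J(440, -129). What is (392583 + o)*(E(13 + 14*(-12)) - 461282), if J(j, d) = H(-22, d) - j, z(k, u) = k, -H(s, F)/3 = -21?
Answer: -171824510720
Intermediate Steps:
H(s, F) = 63 (H(s, F) = -3*(-21) = 63)
J(j, d) = 63 - j
o = 377 (o = -(63 - 1*440) = -(63 - 440) = -1*(-377) = 377)
E(b) = b² (E(b) = b*b = b²)
(392583 + o)*(E(13 + 14*(-12)) - 461282) = (392583 + 377)*((13 + 14*(-12))² - 461282) = 392960*((13 - 168)² - 461282) = 392960*((-155)² - 461282) = 392960*(24025 - 461282) = 392960*(-437257) = -171824510720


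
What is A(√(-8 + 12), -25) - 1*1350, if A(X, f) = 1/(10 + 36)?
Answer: -62099/46 ≈ -1350.0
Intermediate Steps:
A(X, f) = 1/46
A(√(-8 + 12), -25) - 1*1350 = 1/46 - 1*1350 = 1/46 - 1350 = -62099/46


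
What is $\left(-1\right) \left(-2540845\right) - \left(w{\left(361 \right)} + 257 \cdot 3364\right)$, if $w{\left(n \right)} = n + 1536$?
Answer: $1674400$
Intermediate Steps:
$w{\left(n \right)} = 1536 + n$
$\left(-1\right) \left(-2540845\right) - \left(w{\left(361 \right)} + 257 \cdot 3364\right) = \left(-1\right) \left(-2540845\right) - \left(\left(1536 + 361\right) + 257 \cdot 3364\right) = 2540845 - \left(1897 + 864548\right) = 2540845 - 866445 = 1674400$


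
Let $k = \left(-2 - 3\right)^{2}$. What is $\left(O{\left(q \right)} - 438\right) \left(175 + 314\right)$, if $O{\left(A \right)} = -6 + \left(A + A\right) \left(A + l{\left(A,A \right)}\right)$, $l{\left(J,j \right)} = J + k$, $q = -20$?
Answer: $76284$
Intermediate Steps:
$k = 25$ ($k = \left(-5\right)^{2} = 25$)
$l{\left(J,j \right)} = 25 + J$ ($l{\left(J,j \right)} = J + 25 = 25 + J$)
$O{\left(A \right)} = -6 + 2 A \left(25 + 2 A\right)$ ($O{\left(A \right)} = -6 + \left(A + A\right) \left(A + \left(25 + A\right)\right) = -6 + 2 A \left(25 + 2 A\right)$)
$\left(O{\left(q \right)} - 438\right) \left(175 + 314\right) = \left(\left(-6 + 4 \left(-20\right)^{2} + 50 \left(-20\right)\right) - 438\right) \left(175 + 314\right) = \left(\left(-6 + 4 \cdot 400 - 1000\right) - 438\right) 489 = \left(\left(-6 + 1600 - 1000\right) - 438\right) 489 = \left(594 - 438\right) 489 = 156 \cdot 489 = 76284$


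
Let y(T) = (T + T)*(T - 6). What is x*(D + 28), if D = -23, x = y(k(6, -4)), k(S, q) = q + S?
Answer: -80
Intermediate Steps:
k(S, q) = S + q
y(T) = 2*T*(-6 + T) (y(T) = (2*T)*(-6 + T) = 2*T*(-6 + T))
x = -16 (x = 2*(6 - 4)*(-6 + (6 - 4)) = 2*2*(-6 + 2) = 2*2*(-4) = -16)
x*(D + 28) = -16*(-23 + 28) = -16*5 = -80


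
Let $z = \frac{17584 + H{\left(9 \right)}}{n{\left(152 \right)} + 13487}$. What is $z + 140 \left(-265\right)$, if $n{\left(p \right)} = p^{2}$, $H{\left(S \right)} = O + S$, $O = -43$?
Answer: $- \frac{452502850}{12197} \approx -37100.0$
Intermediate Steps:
$H{\left(S \right)} = -43 + S$
$z = \frac{5850}{12197}$ ($z = \frac{17584 + \left(-43 + 9\right)}{152^{2} + 13487} = \frac{17584 - 34}{23104 + 13487} = \frac{17550}{36591} = 17550 \cdot \frac{1}{36591} = \frac{5850}{12197} \approx 0.47963$)
$z + 140 \left(-265\right) = \frac{5850}{12197} + 140 \left(-265\right) = \frac{5850}{12197} - 37100 = - \frac{452502850}{12197}$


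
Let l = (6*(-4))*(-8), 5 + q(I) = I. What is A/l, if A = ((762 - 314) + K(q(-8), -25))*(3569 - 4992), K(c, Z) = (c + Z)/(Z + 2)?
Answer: -7358333/2208 ≈ -3332.6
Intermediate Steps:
q(I) = -5 + I
K(c, Z) = (Z + c)/(2 + Z)
A = -14716666/23 (A = ((762 - 314) + (-25 + (-5 - 8))/(2 - 25))*(3569 - 4992) = (448 + (-25 - 13)/(-23))*(-1423) = (448 - 1/23*(-38))*(-1423) = (448 + 38/23)*(-1423) = (10342/23)*(-1423) = -14716666/23 ≈ -6.3986e+5)
l = 192 (l = -24*(-8) = 192)
A/l = -14716666/23/192 = -14716666/23*1/192 = -7358333/2208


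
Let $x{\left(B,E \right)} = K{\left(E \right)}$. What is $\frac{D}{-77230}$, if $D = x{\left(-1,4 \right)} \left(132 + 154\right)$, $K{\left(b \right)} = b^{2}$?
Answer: $- \frac{2288}{38615} \approx -0.059252$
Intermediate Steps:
$x{\left(B,E \right)} = E^{2}$
$D = 4576$ ($D = 4^{2} \left(132 + 154\right) = 16 \cdot 286 = 4576$)
$\frac{D}{-77230} = \frac{4576}{-77230} = 4576 \left(- \frac{1}{77230}\right) = - \frac{2288}{38615}$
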